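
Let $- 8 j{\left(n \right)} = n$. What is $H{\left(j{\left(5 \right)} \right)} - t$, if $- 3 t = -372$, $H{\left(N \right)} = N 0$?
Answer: $-124$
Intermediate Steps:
$j{\left(n \right)} = - \frac{n}{8}$
$H{\left(N \right)} = 0$
$t = 124$ ($t = \left(- \frac{1}{3}\right) \left(-372\right) = 124$)
$H{\left(j{\left(5 \right)} \right)} - t = 0 - 124 = -124$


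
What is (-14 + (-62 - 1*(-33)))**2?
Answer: 1849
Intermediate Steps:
(-14 + (-62 - 1*(-33)))**2 = (-14 + (-62 + 33))**2 = (-14 - 29)**2 = (-43)**2 = 1849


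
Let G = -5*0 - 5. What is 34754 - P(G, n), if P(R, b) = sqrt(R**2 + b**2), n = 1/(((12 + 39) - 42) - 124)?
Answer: 34754 - sqrt(330626)/115 ≈ 34749.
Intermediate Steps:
G = -5 (G = 0 - 5 = -5)
n = -1/115 (n = 1/((51 - 42) - 124) = 1/(9 - 124) = 1/(-115) = -1/115 ≈ -0.0086956)
34754 - P(G, n) = 34754 - sqrt((-5)**2 + (-1/115)**2) = 34754 - sqrt(25 + 1/13225) = 34754 - sqrt(330626/13225) = 34754 - sqrt(330626)/115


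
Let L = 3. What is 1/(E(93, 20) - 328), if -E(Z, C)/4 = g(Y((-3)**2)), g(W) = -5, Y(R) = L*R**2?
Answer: -1/308 ≈ -0.0032468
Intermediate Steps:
Y(R) = 3*R**2
E(Z, C) = 20 (E(Z, C) = -4*(-5) = 20)
1/(E(93, 20) - 328) = 1/(20 - 328) = 1/(-308) = -1/308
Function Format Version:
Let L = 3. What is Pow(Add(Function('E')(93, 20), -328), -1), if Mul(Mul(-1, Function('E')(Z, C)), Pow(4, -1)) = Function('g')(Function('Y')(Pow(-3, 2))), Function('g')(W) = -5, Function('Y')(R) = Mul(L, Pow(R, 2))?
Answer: Rational(-1, 308) ≈ -0.0032468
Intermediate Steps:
Function('Y')(R) = Mul(3, Pow(R, 2))
Function('E')(Z, C) = 20 (Function('E')(Z, C) = Mul(-4, -5) = 20)
Pow(Add(Function('E')(93, 20), -328), -1) = Pow(Add(20, -328), -1) = Pow(-308, -1) = Rational(-1, 308)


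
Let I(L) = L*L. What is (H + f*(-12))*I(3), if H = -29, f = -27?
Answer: 2655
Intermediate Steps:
I(L) = L**2
(H + f*(-12))*I(3) = (-29 - 27*(-12))*3**2 = (-29 + 324)*9 = 295*9 = 2655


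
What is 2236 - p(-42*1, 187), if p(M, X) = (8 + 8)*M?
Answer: 2908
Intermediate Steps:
p(M, X) = 16*M
2236 - p(-42*1, 187) = 2236 - 16*(-42*1) = 2236 - 16*(-42) = 2236 - 1*(-672) = 2236 + 672 = 2908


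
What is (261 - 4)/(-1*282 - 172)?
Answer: -257/454 ≈ -0.56608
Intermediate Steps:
(261 - 4)/(-1*282 - 172) = 257/(-282 - 172) = 257/(-454) = 257*(-1/454) = -257/454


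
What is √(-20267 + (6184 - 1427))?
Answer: I*√15510 ≈ 124.54*I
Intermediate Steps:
√(-20267 + (6184 - 1427)) = √(-20267 + 4757) = √(-15510) = I*√15510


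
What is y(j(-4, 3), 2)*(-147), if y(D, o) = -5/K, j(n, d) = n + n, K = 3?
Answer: 245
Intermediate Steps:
j(n, d) = 2*n
y(D, o) = -5/3
y(j(-4, 3), 2)*(-147) = -5/3*(-147) = 245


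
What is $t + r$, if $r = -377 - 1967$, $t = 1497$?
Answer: $-847$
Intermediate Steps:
$r = -2344$ ($r = -377 - 1967 = -2344$)
$t + r = 1497 - 2344 = -847$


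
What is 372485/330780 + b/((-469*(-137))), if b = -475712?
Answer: -26684547331/4250721468 ≈ -6.2776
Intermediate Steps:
372485/330780 + b/((-469*(-137))) = 372485/330780 - 475712/((-469*(-137))) = 372485*(1/330780) - 475712/64253 = 74497/66156 - 475712*1/64253 = 74497/66156 - 475712/64253 = -26684547331/4250721468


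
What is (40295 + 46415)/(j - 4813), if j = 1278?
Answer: -17342/707 ≈ -24.529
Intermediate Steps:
(40295 + 46415)/(j - 4813) = (40295 + 46415)/(1278 - 4813) = 86710/(-3535) = 86710*(-1/3535) = -17342/707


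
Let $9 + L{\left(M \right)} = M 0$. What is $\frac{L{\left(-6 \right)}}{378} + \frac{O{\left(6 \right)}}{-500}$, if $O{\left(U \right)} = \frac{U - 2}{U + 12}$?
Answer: $- \frac{191}{7875} \approx -0.024254$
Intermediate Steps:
$O{\left(U \right)} = \frac{-2 + U}{12 + U}$
$L{\left(M \right)} = -9$ ($L{\left(M \right)} = -9 + M 0 = -9 + 0 = -9$)
$\frac{L{\left(-6 \right)}}{378} + \frac{O{\left(6 \right)}}{-500} = - \frac{9}{378} + \frac{\frac{1}{12 + 6} \left(-2 + 6\right)}{-500} = \left(-9\right) \frac{1}{378} + \frac{1}{18} \cdot 4 \left(- \frac{1}{500}\right) = - \frac{1}{42} + \frac{1}{18} \cdot 4 \left(- \frac{1}{500}\right) = - \frac{1}{42} + \frac{2}{9} \left(- \frac{1}{500}\right) = - \frac{1}{42} - \frac{1}{2250} = - \frac{191}{7875}$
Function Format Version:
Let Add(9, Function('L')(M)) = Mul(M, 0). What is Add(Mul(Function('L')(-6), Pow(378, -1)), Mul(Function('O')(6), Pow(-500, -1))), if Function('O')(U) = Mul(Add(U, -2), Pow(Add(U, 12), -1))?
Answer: Rational(-191, 7875) ≈ -0.024254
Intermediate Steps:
Function('O')(U) = Mul(Pow(Add(12, U), -1), Add(-2, U)) (Function('O')(U) = Mul(Add(-2, U), Pow(Add(12, U), -1)) = Mul(Pow(Add(12, U), -1), Add(-2, U)))
Function('L')(M) = -9 (Function('L')(M) = Add(-9, Mul(M, 0)) = Add(-9, 0) = -9)
Add(Mul(Function('L')(-6), Pow(378, -1)), Mul(Function('O')(6), Pow(-500, -1))) = Add(Mul(-9, Pow(378, -1)), Mul(Mul(Pow(Add(12, 6), -1), Add(-2, 6)), Pow(-500, -1))) = Add(Mul(-9, Rational(1, 378)), Mul(Mul(Pow(18, -1), 4), Rational(-1, 500))) = Add(Rational(-1, 42), Mul(Mul(Rational(1, 18), 4), Rational(-1, 500))) = Add(Rational(-1, 42), Mul(Rational(2, 9), Rational(-1, 500))) = Add(Rational(-1, 42), Rational(-1, 2250)) = Rational(-191, 7875)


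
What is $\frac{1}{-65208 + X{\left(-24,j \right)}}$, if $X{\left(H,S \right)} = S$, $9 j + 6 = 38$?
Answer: $- \frac{9}{586840} \approx -1.5336 \cdot 10^{-5}$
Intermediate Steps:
$j = \frac{32}{9}$ ($j = - \frac{2}{3} + \frac{1}{9} \cdot 38 = - \frac{2}{3} + \frac{38}{9} = \frac{32}{9} \approx 3.5556$)
$\frac{1}{-65208 + X{\left(-24,j \right)}} = \frac{1}{-65208 + \frac{32}{9}} = \frac{1}{- \frac{586840}{9}} = - \frac{9}{586840}$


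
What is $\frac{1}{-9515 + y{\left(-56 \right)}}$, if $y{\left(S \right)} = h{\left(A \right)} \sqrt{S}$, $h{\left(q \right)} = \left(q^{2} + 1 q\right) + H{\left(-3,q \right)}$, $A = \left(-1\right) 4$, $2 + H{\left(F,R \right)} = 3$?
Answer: $- \frac{9515}{90544689} - \frac{26 i \sqrt{14}}{90544689} \approx -0.00010509 - 1.0744 \cdot 10^{-6} i$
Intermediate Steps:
$H{\left(F,R \right)} = 1$ ($H{\left(F,R \right)} = -2 + 3 = 1$)
$A = -4$
$h{\left(q \right)} = 1 + q + q^{2}$ ($h{\left(q \right)} = \left(q^{2} + 1 q\right) + 1 = \left(q^{2} + q\right) + 1 = \left(q + q^{2}\right) + 1 = 1 + q + q^{2}$)
$y{\left(S \right)} = 13 \sqrt{S}$ ($y{\left(S \right)} = \left(1 - 4 + \left(-4\right)^{2}\right) \sqrt{S} = \left(1 - 4 + 16\right) \sqrt{S} = 13 \sqrt{S}$)
$\frac{1}{-9515 + y{\left(-56 \right)}} = \frac{1}{-9515 + 13 \sqrt{-56}} = \frac{1}{-9515 + 13 \cdot 2 i \sqrt{14}} = \frac{1}{-9515 + 26 i \sqrt{14}}$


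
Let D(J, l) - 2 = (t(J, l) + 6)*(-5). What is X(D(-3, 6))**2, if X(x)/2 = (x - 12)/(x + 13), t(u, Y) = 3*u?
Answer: 1/9 ≈ 0.11111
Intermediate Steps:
D(J, l) = -28 - 15*J (D(J, l) = 2 + (3*J + 6)*(-5) = 2 + (6 + 3*J)*(-5) = 2 + (-30 - 15*J) = -28 - 15*J)
X(x) = 2*(-12 + x)/(13 + x) (X(x) = 2*((x - 12)/(x + 13)) = 2*((-12 + x)/(13 + x)) = 2*(-12 + x)/(13 + x))
X(D(-3, 6))**2 = (2*(-12 + (-28 - 15*(-3)))/(13 + (-28 - 15*(-3))))**2 = (2*(-12 + (-28 + 45))/(13 + (-28 + 45)))**2 = (2*(-12 + 17)/(13 + 17))**2 = (2*5/30)**2 = (2*(1/30)*5)**2 = (1/3)**2 = 1/9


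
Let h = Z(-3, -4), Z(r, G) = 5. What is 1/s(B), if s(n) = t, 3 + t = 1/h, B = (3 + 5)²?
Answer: -5/14 ≈ -0.35714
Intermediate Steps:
h = 5
B = 64 (B = 8² = 64)
t = -14/5 (t = -3 + 1/5 = -3 + ⅕ = -14/5 ≈ -2.8000)
s(n) = -14/5
1/s(B) = 1/(-14/5) = -5/14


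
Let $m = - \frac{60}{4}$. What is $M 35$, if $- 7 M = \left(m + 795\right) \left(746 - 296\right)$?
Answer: $-1755000$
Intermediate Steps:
$m = -15$ ($m = \left(-60\right) \frac{1}{4} = -15$)
$M = - \frac{351000}{7}$ ($M = - \frac{\left(-15 + 795\right) \left(746 - 296\right)}{7} = - \frac{780 \cdot 450}{7} = \left(- \frac{1}{7}\right) 351000 = - \frac{351000}{7} \approx -50143.0$)
$M 35 = \left(- \frac{351000}{7}\right) 35 = -1755000$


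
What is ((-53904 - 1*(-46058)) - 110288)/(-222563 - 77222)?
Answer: 118134/299785 ≈ 0.39406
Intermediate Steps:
((-53904 - 1*(-46058)) - 110288)/(-222563 - 77222) = ((-53904 + 46058) - 110288)/(-299785) = (-7846 - 110288)*(-1/299785) = -118134*(-1/299785) = 118134/299785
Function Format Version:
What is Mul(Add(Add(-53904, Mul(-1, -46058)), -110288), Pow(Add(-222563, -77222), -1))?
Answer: Rational(118134, 299785) ≈ 0.39406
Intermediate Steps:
Mul(Add(Add(-53904, Mul(-1, -46058)), -110288), Pow(Add(-222563, -77222), -1)) = Mul(Add(Add(-53904, 46058), -110288), Pow(-299785, -1)) = Mul(Add(-7846, -110288), Rational(-1, 299785)) = Mul(-118134, Rational(-1, 299785)) = Rational(118134, 299785)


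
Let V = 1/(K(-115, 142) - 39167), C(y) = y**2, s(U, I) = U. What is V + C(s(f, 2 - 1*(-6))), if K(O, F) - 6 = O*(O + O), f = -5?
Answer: 317774/12711 ≈ 25.000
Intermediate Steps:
K(O, F) = 6 + 2*O**2 (K(O, F) = 6 + O*(O + O) = 6 + O*(2*O) = 6 + 2*O**2)
V = -1/12711 (V = 1/((6 + 2*(-115)**2) - 39167) = 1/((6 + 2*13225) - 39167) = 1/((6 + 26450) - 39167) = 1/(26456 - 39167) = 1/(-12711) = -1/12711 ≈ -7.8672e-5)
V + C(s(f, 2 - 1*(-6))) = -1/12711 + (-5)**2 = -1/12711 + 25 = 317774/12711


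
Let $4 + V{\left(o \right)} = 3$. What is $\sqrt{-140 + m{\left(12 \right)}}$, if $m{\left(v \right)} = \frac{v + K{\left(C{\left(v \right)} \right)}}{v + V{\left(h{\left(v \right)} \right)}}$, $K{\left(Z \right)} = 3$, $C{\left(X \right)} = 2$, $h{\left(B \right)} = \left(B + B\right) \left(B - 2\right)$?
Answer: $\frac{5 i \sqrt{671}}{11} \approx 11.774 i$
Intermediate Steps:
$h{\left(B \right)} = 2 B \left(-2 + B\right)$
$V{\left(o \right)} = -1$ ($V{\left(o \right)} = -4 + 3 = -1$)
$m{\left(v \right)} = \frac{3 + v}{-1 + v}$ ($m{\left(v \right)} = \frac{v + 3}{v - 1} = \frac{3 + v}{-1 + v}$)
$\sqrt{-140 + m{\left(12 \right)}} = \sqrt{-140 + \frac{3 + 12}{-1 + 12}} = \sqrt{-140 + \frac{1}{11} \cdot 15} = \sqrt{-140 + \frac{15}{11}} = \sqrt{- \frac{1525}{11}} = \frac{5 i \sqrt{671}}{11}$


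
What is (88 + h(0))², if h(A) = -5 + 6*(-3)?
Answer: 4225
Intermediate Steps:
h(A) = -23 (h(A) = -5 - 18 = -23)
(88 + h(0))² = (88 - 23)² = 65² = 4225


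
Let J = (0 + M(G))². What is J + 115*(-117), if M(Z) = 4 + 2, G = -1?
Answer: -13419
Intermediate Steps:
M(Z) = 6
J = 36 (J = (0 + 6)² = 6² = 36)
J + 115*(-117) = 36 + 115*(-117) = 36 - 13455 = -13419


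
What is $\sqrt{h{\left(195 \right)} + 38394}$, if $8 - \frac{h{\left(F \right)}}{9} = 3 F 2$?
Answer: $12 \sqrt{194} \approx 167.14$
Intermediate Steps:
$h{\left(F \right)} = 72 - 54 F$ ($h{\left(F \right)} = 72 - 9 \cdot 3 F 2 = 72 - 9 \cdot 6 F = 72 - 54 F$)
$\sqrt{h{\left(195 \right)} + 38394} = \sqrt{\left(72 - 10530\right) + 38394} = \sqrt{-10458 + 38394} = \sqrt{27936} = 12 \sqrt{194}$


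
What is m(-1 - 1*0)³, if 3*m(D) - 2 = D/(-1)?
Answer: 1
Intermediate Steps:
m(D) = ⅔ - D/3 (m(D) = ⅔ + (D/(-1))/3 = ⅔ + (D*(-1))/3 = ⅔ + (-D)/3 = ⅔ - D/3)
m(-1 - 1*0)³ = (⅔ - (-1 - 1*0)/3)³ = (⅔ - (-1 + 0)/3)³ = (⅔ - ⅓*(-1))³ = (⅔ + ⅓)³ = 1³ = 1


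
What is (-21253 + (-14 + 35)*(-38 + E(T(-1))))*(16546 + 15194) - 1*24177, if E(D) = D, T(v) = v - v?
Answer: -699922917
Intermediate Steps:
T(v) = 0
(-21253 + (-14 + 35)*(-38 + E(T(-1))))*(16546 + 15194) - 1*24177 = (-21253 + (-14 + 35)*(-38 + 0))*(16546 + 15194) - 1*24177 = (-21253 + 21*(-38))*31740 - 24177 = (-21253 - 798)*31740 - 24177 = -22051*31740 - 24177 = -699898740 - 24177 = -699922917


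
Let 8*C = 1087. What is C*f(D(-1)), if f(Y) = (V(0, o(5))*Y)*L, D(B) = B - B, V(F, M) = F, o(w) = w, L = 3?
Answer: 0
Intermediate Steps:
C = 1087/8 (C = (⅛)*1087 = 1087/8 ≈ 135.88)
D(B) = 0
f(Y) = 0 (f(Y) = (0*Y)*3 = 0*3 = 0)
C*f(D(-1)) = (1087/8)*0 = 0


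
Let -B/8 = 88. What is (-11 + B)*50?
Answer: -35750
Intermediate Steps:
B = -704 (B = -8*88 = -704)
(-11 + B)*50 = (-11 - 704)*50 = -715*50 = -35750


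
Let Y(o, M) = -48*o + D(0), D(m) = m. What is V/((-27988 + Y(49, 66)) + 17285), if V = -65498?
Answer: 65498/13055 ≈ 5.0171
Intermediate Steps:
Y(o, M) = -48*o (Y(o, M) = -48*o + 0 = -48*o)
V/((-27988 + Y(49, 66)) + 17285) = -65498/((-27988 - 48*49) + 17285) = -65498/((-27988 - 2352) + 17285) = -65498/(-30340 + 17285) = -65498/(-13055) = -65498*(-1/13055) = 65498/13055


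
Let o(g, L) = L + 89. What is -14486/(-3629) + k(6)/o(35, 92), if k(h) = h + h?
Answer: 2665514/656849 ≈ 4.0580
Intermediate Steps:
o(g, L) = 89 + L
k(h) = 2*h
-14486/(-3629) + k(6)/o(35, 92) = -14486/(-3629) + (2*6)/(89 + 92) = -14486*(-1/3629) + 12/181 = 14486/3629 + 12*(1/181) = 14486/3629 + 12/181 = 2665514/656849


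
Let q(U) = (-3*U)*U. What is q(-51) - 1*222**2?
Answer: -57087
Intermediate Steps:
q(U) = -3*U**2
q(-51) - 1*222**2 = -3*(-51)**2 - 1*222**2 = -3*2601 - 1*49284 = -7803 - 49284 = -57087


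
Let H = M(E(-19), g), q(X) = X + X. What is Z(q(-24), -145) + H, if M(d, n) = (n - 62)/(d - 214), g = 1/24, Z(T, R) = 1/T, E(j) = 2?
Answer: 1381/5088 ≈ 0.27142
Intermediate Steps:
q(X) = 2*X
g = 1/24 ≈ 0.041667
M(d, n) = (-62 + n)/(-214 + d)
H = 1487/5088 (H = (-62 + 1/24)/(-214 + 2) = -1487/24/(-212) = -1/212*(-1487/24) = 1487/5088 ≈ 0.29226)
Z(q(-24), -145) + H = 1/(2*(-24)) + 1487/5088 = 1/(-48) + 1487/5088 = -1/48 + 1487/5088 = 1381/5088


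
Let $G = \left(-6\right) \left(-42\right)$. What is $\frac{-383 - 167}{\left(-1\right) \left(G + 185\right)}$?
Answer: $\frac{550}{437} \approx 1.2586$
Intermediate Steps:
$G = 252$
$\frac{-383 - 167}{\left(-1\right) \left(G + 185\right)} = \frac{-383 - 167}{\left(-1\right) \left(252 + 185\right)} = - \frac{550}{\left(-1\right) 437} = - \frac{550}{-437} = \left(-550\right) \left(- \frac{1}{437}\right) = \frac{550}{437}$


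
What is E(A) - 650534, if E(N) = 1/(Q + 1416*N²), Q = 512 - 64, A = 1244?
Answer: -1425522585900415/2191311424 ≈ -6.5053e+5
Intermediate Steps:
Q = 448
E(N) = 1/(448 + 1416*N²)
E(A) - 650534 = 1/(8*(56 + 177*1244²)) - 650534 = 1/(8*(56 + 177*1547536)) - 650534 = 1/(8*(56 + 273913872)) - 650534 = (⅛)/273913928 - 650534 = (⅛)*(1/273913928) - 650534 = 1/2191311424 - 650534 = -1425522585900415/2191311424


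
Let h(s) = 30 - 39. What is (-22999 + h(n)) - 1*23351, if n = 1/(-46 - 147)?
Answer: -46359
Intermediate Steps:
n = -1/193 (n = 1/(-193) = -1/193 ≈ -0.0051813)
h(s) = -9
(-22999 + h(n)) - 1*23351 = (-22999 - 9) - 1*23351 = -23008 - 23351 = -46359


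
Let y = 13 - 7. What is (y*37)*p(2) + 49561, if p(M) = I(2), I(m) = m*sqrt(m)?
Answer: 49561 + 444*sqrt(2) ≈ 50189.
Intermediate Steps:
I(m) = m**(3/2)
y = 6
p(M) = 2*sqrt(2) (p(M) = 2**(3/2) = 2*sqrt(2))
(y*37)*p(2) + 49561 = (6*37)*(2*sqrt(2)) + 49561 = 222*(2*sqrt(2)) + 49561 = 444*sqrt(2) + 49561 = 49561 + 444*sqrt(2)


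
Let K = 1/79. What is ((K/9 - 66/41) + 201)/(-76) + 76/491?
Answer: -1342772315/543899358 ≈ -2.4688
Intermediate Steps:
K = 1/79 ≈ 0.012658
((K/9 - 66/41) + 201)/(-76) + 76/491 = (((1/79)/9 - 66/41) + 201)/(-76) + 76/491 = (((1/79)*(1/9) - 66*1/41) + 201)*(-1/76) + 76*(1/491) = ((1/711 - 66/41) + 201)*(-1/76) + 76/491 = (-46885/29151 + 201)*(-1/76) + 76/491 = (5812466/29151)*(-1/76) + 76/491 = -2906233/1107738 + 76/491 = -1342772315/543899358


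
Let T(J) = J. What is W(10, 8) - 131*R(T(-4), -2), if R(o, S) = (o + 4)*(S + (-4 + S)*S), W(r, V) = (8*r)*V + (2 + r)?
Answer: 652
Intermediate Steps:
W(r, V) = 2 + r + 8*V*r (W(r, V) = 8*V*r + (2 + r) = 2 + r + 8*V*r)
R(o, S) = (4 + o)*(S + S*(-4 + S))
W(10, 8) - 131*R(T(-4), -2) = (2 + 10 + 8*8*10) - (-262)*(-12 - 3*(-4) + 4*(-2) - 2*(-4)) = (2 + 10 + 640) - (-262)*(-12 + 12 - 8 + 8) = 652 - (-262)*0 = 652 - 131*0 = 652 + 0 = 652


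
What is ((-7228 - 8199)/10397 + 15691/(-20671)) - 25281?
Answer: -5433783210591/214916387 ≈ -25283.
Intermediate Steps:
((-7228 - 8199)/10397 + 15691/(-20671)) - 25281 = (-15427*1/10397 + 15691*(-1/20671)) - 25281 = (-15427/10397 - 15691/20671) - 25281 = -482030844/214916387 - 25281 = -5433783210591/214916387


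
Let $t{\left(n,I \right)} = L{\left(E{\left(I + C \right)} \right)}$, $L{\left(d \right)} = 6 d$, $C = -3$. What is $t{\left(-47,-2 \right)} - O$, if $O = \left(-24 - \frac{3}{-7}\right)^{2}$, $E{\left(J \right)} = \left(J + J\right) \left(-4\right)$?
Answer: $- \frac{15465}{49} \approx -315.61$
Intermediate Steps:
$E{\left(J \right)} = - 8 J$ ($E{\left(J \right)} = 2 J \left(-4\right) = - 8 J$)
$t{\left(n,I \right)} = 144 - 48 I$ ($t{\left(n,I \right)} = 6 \left(- 8 \left(I - 3\right)\right) = 6 \left(- 8 \left(-3 + I\right)\right) = 6 \left(24 - 8 I\right) = 144 - 48 I$)
$O = \frac{27225}{49}$ ($O = \left(-24 - - \frac{3}{7}\right)^{2} = \left(-24 + \frac{3}{7}\right)^{2} = \left(- \frac{165}{7}\right)^{2} = \frac{27225}{49} \approx 555.61$)
$t{\left(-47,-2 \right)} - O = \left(144 - -96\right) - \frac{27225}{49} = \left(144 + 96\right) - \frac{27225}{49} = 240 - \frac{27225}{49} = - \frac{15465}{49}$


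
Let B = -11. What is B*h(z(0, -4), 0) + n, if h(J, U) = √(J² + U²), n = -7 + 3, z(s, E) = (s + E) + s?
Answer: -48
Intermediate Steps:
z(s, E) = E + 2*s (z(s, E) = (E + s) + s = E + 2*s)
n = -4
B*h(z(0, -4), 0) + n = -11*√((-4 + 2*0)² + 0²) - 4 = -11*√((-4 + 0)² + 0) - 4 = -11*√((-4)² + 0) - 4 = -11*√(16 + 0) - 4 = -11*√16 - 4 = -11*4 - 4 = -44 - 4 = -48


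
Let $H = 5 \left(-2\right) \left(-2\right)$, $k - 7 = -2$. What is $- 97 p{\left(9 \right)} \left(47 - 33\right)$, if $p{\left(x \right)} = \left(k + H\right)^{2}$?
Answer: $-848750$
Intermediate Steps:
$k = 5$ ($k = 7 - 2 = 5$)
$H = 20$ ($H = \left(-10\right) \left(-2\right) = 20$)
$p{\left(x \right)} = 625$ ($p{\left(x \right)} = \left(5 + 20\right)^{2} = 25^{2} = 625$)
$- 97 p{\left(9 \right)} \left(47 - 33\right) = \left(-97\right) 625 \left(47 - 33\right) = \left(-60625\right) 14 = -848750$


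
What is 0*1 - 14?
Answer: -14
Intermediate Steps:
0*1 - 14 = 0 - 14 = -14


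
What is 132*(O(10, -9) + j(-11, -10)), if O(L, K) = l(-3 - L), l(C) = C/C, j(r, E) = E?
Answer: -1188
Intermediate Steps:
l(C) = 1
O(L, K) = 1
132*(O(10, -9) + j(-11, -10)) = 132*(1 - 10) = 132*(-9) = -1188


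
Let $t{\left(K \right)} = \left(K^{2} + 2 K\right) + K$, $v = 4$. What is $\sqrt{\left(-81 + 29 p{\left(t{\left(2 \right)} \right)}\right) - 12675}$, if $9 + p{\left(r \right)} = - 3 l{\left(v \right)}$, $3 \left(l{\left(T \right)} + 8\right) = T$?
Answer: $i \sqrt{12437} \approx 111.52 i$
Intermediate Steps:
$l{\left(T \right)} = -8 + \frac{T}{3}$
$t{\left(K \right)} = K^{2} + 3 K$
$p{\left(r \right)} = 11$ ($p{\left(r \right)} = -9 - 3 \left(-8 + \frac{1}{3} \cdot 4\right) = -9 - 3 \left(-8 + \frac{4}{3}\right) = -9 - -20 = -9 + 20 = 11$)
$\sqrt{\left(-81 + 29 p{\left(t{\left(2 \right)} \right)}\right) - 12675} = \sqrt{\left(-81 + 29 \cdot 11\right) - 12675} = \sqrt{\left(-81 + 319\right) - 12675} = \sqrt{238 - 12675} = \sqrt{-12437} = i \sqrt{12437}$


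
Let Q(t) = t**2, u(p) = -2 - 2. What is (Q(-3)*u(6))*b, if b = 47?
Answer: -1692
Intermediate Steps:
u(p) = -4
(Q(-3)*u(6))*b = ((-3)**2*(-4))*47 = (9*(-4))*47 = -36*47 = -1692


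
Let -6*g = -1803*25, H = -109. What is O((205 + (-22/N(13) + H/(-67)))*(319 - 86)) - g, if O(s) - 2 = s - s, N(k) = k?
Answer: -15021/2 ≈ -7510.5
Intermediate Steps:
O(s) = 2 (O(s) = 2 + (s - s) = 2 + 0 = 2)
g = 15025/2 (g = -(-601)*25/2 = -⅙*(-45075) = 15025/2 ≈ 7512.5)
O((205 + (-22/N(13) + H/(-67)))*(319 - 86)) - g = 2 - 1*15025/2 = 2 - 15025/2 = -15021/2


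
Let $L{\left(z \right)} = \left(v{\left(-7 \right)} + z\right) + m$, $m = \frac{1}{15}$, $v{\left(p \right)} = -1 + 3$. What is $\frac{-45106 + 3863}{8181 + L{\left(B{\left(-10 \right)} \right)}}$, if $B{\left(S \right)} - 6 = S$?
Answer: $- \frac{618645}{122686} \approx -5.0425$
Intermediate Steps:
$v{\left(p \right)} = 2$
$B{\left(S \right)} = 6 + S$
$m = \frac{1}{15} \approx 0.066667$
$L{\left(z \right)} = \frac{31}{15} + z$ ($L{\left(z \right)} = \left(2 + z\right) + \frac{1}{15} = \frac{31}{15} + z$)
$\frac{-45106 + 3863}{8181 + L{\left(B{\left(-10 \right)} \right)}} = \frac{-45106 + 3863}{8181 + \left(\frac{31}{15} + \left(6 - 10\right)\right)} = - \frac{41243}{8181 + \left(\frac{31}{15} - 4\right)} = - \frac{41243}{8181 - \frac{29}{15}} = - \frac{41243}{\frac{122686}{15}} = \left(-41243\right) \frac{15}{122686} = - \frac{618645}{122686}$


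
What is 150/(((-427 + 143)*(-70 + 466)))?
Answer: -25/18744 ≈ -0.0013338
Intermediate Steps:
150/(((-427 + 143)*(-70 + 466))) = 150/((-284*396)) = 150/(-112464) = 150*(-1/112464) = -25/18744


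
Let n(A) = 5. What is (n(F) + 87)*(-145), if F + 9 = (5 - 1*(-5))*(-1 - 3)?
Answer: -13340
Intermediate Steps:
F = -49 (F = -9 + (5 - 1*(-5))*(-1 - 3) = -9 + (5 + 5)*(-4) = -9 + 10*(-4) = -9 - 40 = -49)
(n(F) + 87)*(-145) = (5 + 87)*(-145) = 92*(-145) = -13340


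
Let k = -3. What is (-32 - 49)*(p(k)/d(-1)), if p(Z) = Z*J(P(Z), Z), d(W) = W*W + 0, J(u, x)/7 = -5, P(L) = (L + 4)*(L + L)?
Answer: -8505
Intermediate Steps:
P(L) = 2*L*(4 + L) (P(L) = (4 + L)*(2*L) = 2*L*(4 + L))
J(u, x) = -35 (J(u, x) = 7*(-5) = -35)
d(W) = W² (d(W) = W² + 0 = W²)
p(Z) = -35*Z (p(Z) = Z*(-35) = -35*Z)
(-32 - 49)*(p(k)/d(-1)) = (-32 - 49)*((-35*(-3))/((-1)²)) = -8505/1 = -8505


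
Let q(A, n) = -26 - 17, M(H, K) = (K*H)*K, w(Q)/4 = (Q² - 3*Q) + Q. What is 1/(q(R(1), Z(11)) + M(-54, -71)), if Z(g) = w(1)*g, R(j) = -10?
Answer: -1/272257 ≈ -3.6730e-6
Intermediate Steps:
w(Q) = -8*Q + 4*Q² (w(Q) = 4*((Q² - 3*Q) + Q) = 4*(Q² - 2*Q) = -8*Q + 4*Q²)
M(H, K) = H*K² (M(H, K) = (H*K)*K = H*K²)
Z(g) = -4*g (Z(g) = (4*1*(-2 + 1))*g = (4*1*(-1))*g = -4*g)
q(A, n) = -43
1/(q(R(1), Z(11)) + M(-54, -71)) = 1/(-43 - 54*(-71)²) = 1/(-43 - 54*5041) = 1/(-43 - 272214) = 1/(-272257) = -1/272257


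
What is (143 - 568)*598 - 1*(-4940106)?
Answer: 4685956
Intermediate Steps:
(143 - 568)*598 - 1*(-4940106) = -425*598 + 4940106 = -254150 + 4940106 = 4685956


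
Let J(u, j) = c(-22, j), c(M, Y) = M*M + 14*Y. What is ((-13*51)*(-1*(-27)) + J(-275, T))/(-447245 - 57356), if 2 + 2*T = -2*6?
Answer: 17515/504601 ≈ 0.034711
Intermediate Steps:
T = -7 (T = -1 + (-2*6)/2 = -1 + (½)*(-12) = -1 - 6 = -7)
c(M, Y) = M² + 14*Y
J(u, j) = 484 + 14*j (J(u, j) = (-22)² + 14*j = 484 + 14*j)
((-13*51)*(-1*(-27)) + J(-275, T))/(-447245 - 57356) = ((-13*51)*(-1*(-27)) + (484 + 14*(-7)))/(-447245 - 57356) = (-663*27 + (484 - 98))/(-504601) = (-17901 + 386)*(-1/504601) = -17515*(-1/504601) = 17515/504601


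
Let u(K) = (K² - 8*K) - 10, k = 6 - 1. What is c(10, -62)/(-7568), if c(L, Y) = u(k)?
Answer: 25/7568 ≈ 0.0033034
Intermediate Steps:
k = 5
u(K) = -10 + K² - 8*K
c(L, Y) = -25 (c(L, Y) = -10 + 5² - 8*5 = -10 + 25 - 40 = -25)
c(10, -62)/(-7568) = -25/(-7568) = -25*(-1/7568) = 25/7568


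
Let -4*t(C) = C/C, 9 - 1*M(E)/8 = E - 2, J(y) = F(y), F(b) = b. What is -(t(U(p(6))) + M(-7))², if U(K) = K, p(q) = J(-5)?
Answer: -330625/16 ≈ -20664.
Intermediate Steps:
J(y) = y
p(q) = -5
M(E) = 88 - 8*E (M(E) = 72 - 8*(E - 2) = 72 - 8*(-2 + E) = 72 + (16 - 8*E) = 88 - 8*E)
t(C) = -¼ (t(C) = -C/(4*C) = -¼*1 = -¼)
-(t(U(p(6))) + M(-7))² = -(-¼ + (88 - 8*(-7)))² = -(-¼ + (88 + 56))² = -(-¼ + 144)² = -(575/4)² = -1*330625/16 = -330625/16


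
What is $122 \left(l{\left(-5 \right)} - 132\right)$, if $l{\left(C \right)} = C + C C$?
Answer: $-13664$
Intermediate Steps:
$l{\left(C \right)} = C + C^{2}$
$122 \left(l{\left(-5 \right)} - 132\right) = 122 \left(- 5 \left(1 - 5\right) - 132\right) = 122 \left(\left(-5\right) \left(-4\right) - 132\right) = 122 \left(20 - 132\right) = 122 \left(-112\right) = -13664$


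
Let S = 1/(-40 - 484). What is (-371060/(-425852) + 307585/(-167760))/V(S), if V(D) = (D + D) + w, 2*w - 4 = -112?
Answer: 450225134921/25270443501912 ≈ 0.017816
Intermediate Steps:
w = -54 (w = 2 + (½)*(-112) = 2 - 56 = -54)
S = -1/524 (S = 1/(-524) = -1/524 ≈ -0.0019084)
V(D) = -54 + 2*D (V(D) = (D + D) - 54 = 2*D - 54 = -54 + 2*D)
(-371060/(-425852) + 307585/(-167760))/V(S) = (-371060/(-425852) + 307585/(-167760))/(-54 + 2*(-1/524)) = (-371060*(-1/425852) + 307585*(-1/167760))/(-54 - 1/262) = (92765/106463 - 61517/33552)/(-14149/262) = -3436833091/3572046576*(-262/14149) = 450225134921/25270443501912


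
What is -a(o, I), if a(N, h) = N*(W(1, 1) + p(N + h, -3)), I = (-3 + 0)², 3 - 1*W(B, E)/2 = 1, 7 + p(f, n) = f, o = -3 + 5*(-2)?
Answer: -91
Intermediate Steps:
o = -13 (o = -3 - 10 = -13)
p(f, n) = -7 + f
W(B, E) = 4 (W(B, E) = 6 - 2*1 = 6 - 2 = 4)
I = 9 (I = (-3)² = 9)
a(N, h) = N*(-3 + N + h) (a(N, h) = N*(4 + (-7 + (N + h))) = N*(4 + (-7 + N + h)) = N*(-3 + N + h))
-a(o, I) = -(-13)*(-3 - 13 + 9) = -(-13)*(-7) = -1*91 = -91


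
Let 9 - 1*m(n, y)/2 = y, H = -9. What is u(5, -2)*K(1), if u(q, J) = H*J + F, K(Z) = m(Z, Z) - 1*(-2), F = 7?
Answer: 450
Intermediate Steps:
m(n, y) = 18 - 2*y
K(Z) = 20 - 2*Z (K(Z) = (18 - 2*Z) - 1*(-2) = (18 - 2*Z) + 2 = 20 - 2*Z)
u(q, J) = 7 - 9*J (u(q, J) = -9*J + 7 = 7 - 9*J)
u(5, -2)*K(1) = (7 - 9*(-2))*(20 - 2*1) = (7 + 18)*(20 - 2) = 25*18 = 450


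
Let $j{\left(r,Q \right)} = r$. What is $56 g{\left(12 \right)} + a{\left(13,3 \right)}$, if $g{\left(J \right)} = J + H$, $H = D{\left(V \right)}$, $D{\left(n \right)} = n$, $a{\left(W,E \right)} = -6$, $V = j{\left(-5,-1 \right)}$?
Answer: $386$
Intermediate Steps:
$V = -5$
$H = -5$
$g{\left(J \right)} = -5 + J$ ($g{\left(J \right)} = J - 5 = -5 + J$)
$56 g{\left(12 \right)} + a{\left(13,3 \right)} = 56 \left(-5 + 12\right) - 6 = 56 \cdot 7 - 6 = 392 - 6 = 386$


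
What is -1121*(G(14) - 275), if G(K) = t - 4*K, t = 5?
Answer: 365446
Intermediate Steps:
G(K) = 5 - 4*K
-1121*(G(14) - 275) = -1121*((5 - 4*14) - 275) = -1121*((5 - 56) - 275) = -1121*(-51 - 275) = -1121*(-326) = 365446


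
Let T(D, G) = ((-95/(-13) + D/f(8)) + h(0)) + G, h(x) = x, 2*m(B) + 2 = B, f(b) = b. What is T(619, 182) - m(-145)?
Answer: 35379/104 ≈ 340.18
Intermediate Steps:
m(B) = -1 + B/2
T(D, G) = 95/13 + G + D/8 (T(D, G) = ((-95/(-13) + D/8) + 0) + G = ((-95*(-1/13) + D*(1/8)) + 0) + G = ((95/13 + D/8) + 0) + G = (95/13 + D/8) + G = 95/13 + G + D/8)
T(619, 182) - m(-145) = (95/13 + 182 + (1/8)*619) - (-1 + (1/2)*(-145)) = (95/13 + 182 + 619/8) - (-1 - 145/2) = 27735/104 - 1*(-147/2) = 27735/104 + 147/2 = 35379/104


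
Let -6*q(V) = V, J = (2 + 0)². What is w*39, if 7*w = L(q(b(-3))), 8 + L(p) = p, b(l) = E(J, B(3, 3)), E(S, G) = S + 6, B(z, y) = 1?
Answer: -377/7 ≈ -53.857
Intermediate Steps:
J = 4 (J = 2² = 4)
E(S, G) = 6 + S
b(l) = 10 (b(l) = 6 + 4 = 10)
q(V) = -V/6
L(p) = -8 + p
w = -29/21 (w = (-8 - ⅙*10)/7 = (-8 - 5/3)/7 = (⅐)*(-29/3) = -29/21 ≈ -1.3810)
w*39 = -29/21*39 = -377/7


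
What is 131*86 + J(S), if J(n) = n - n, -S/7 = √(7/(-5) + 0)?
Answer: 11266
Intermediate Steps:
S = -7*I*√35/5 (S = -7*√(7/(-5) + 0) = -7*√(7*(-⅕) + 0) = -7*√(-7/5 + 0) = -7*I*√35/5 ≈ -8.2825*I)
J(n) = 0
131*86 + J(S) = 131*86 + 0 = 11266 + 0 = 11266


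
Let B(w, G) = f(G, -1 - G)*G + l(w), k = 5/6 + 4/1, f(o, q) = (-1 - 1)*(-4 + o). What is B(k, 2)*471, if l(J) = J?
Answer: 12089/2 ≈ 6044.5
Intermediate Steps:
f(o, q) = 8 - 2*o (f(o, q) = -2*(-4 + o) = 8 - 2*o)
k = 29/6 (k = 5*(1/6) + 4*1 = 5/6 + 4 = 29/6 ≈ 4.8333)
B(w, G) = w + G*(8 - 2*G) (B(w, G) = (8 - 2*G)*G + w = G*(8 - 2*G) + w = w + G*(8 - 2*G))
B(k, 2)*471 = (29/6 - 2*2*(-4 + 2))*471 = (29/6 - 2*2*(-2))*471 = (29/6 + 8)*471 = (77/6)*471 = 12089/2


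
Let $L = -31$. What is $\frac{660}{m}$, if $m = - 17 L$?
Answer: $\frac{660}{527} \approx 1.2524$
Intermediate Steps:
$m = 527$ ($m = \left(-17\right) \left(-31\right) = 527$)
$\frac{660}{m} = \frac{660}{527}$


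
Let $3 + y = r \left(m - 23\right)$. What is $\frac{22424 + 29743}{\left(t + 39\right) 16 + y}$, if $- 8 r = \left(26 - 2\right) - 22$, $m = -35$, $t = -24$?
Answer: $\frac{104334}{503} \approx 207.42$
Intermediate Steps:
$r = - \frac{1}{4}$ ($r = - \frac{\left(26 - 2\right) - 22}{8} = - \frac{24 - 22}{8} = \left(- \frac{1}{8}\right) 2 = - \frac{1}{4} \approx -0.25$)
$y = \frac{23}{2}$ ($y = -3 - \frac{-35 - 23}{4} = -3 - - \frac{29}{2} = -3 + \frac{29}{2} = \frac{23}{2} \approx 11.5$)
$\frac{22424 + 29743}{\left(t + 39\right) 16 + y} = \frac{22424 + 29743}{\left(-24 + 39\right) 16 + \frac{23}{2}} = \frac{52167}{15 \cdot 16 + \frac{23}{2}} = \frac{52167}{240 + \frac{23}{2}} = \frac{52167}{\frac{503}{2}} = 52167 \cdot \frac{2}{503} = \frac{104334}{503}$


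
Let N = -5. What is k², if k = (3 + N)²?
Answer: 16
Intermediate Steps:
k = 4 (k = (3 - 5)² = (-2)² = 4)
k² = 4² = 16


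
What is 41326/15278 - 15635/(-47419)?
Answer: 1099254562/362233741 ≈ 3.0347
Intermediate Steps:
41326/15278 - 15635/(-47419) = 41326*(1/15278) - 15635*(-1/47419) = 20663/7639 + 15635/47419 = 1099254562/362233741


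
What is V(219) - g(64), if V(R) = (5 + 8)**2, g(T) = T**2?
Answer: -3927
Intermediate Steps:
V(R) = 169 (V(R) = 13**2 = 169)
V(219) - g(64) = 169 - 1*64**2 = 169 - 1*4096 = 169 - 4096 = -3927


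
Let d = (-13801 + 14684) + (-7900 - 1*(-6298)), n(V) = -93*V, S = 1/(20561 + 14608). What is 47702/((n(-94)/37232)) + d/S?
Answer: -109639319149/4371 ≈ -2.5083e+7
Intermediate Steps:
S = 1/35169 ≈ 2.8434e-5
d = -719 (d = 883 + (-7900 + 6298) = 883 - 1602 = -719)
47702/((n(-94)/37232)) + d/S = 47702/((-93*(-94)/37232)) - 719/1/35169 = 47702/((8742*(1/37232))) - 719*35169 = 47702/(4371/18616) - 25286511 = 47702*(18616/4371) - 25286511 = 888020432/4371 - 25286511 = -109639319149/4371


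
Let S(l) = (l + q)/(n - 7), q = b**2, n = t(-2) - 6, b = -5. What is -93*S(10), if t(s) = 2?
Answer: 3255/11 ≈ 295.91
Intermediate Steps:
n = -4 (n = 2 - 6 = -4)
q = 25 (q = (-5)**2 = 25)
S(l) = -25/11 - l/11 (S(l) = (l + 25)/(-4 - 7) = (25 + l)/(-11) = (25 + l)*(-1/11) = -25/11 - l/11)
-93*S(10) = -93*(-25/11 - 1/11*10) = -93*(-25/11 - 10/11) = -93*(-35/11) = 3255/11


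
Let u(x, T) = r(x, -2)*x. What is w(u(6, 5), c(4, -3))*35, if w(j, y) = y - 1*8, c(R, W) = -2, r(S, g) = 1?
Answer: -350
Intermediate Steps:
u(x, T) = x (u(x, T) = 1*x = x)
w(j, y) = -8 + y (w(j, y) = y - 8 = -8 + y)
w(u(6, 5), c(4, -3))*35 = (-8 - 2)*35 = -10*35 = -350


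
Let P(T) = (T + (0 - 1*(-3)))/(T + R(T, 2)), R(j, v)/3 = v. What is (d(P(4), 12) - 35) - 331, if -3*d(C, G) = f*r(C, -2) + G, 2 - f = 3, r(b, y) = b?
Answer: -11093/30 ≈ -369.77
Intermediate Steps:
f = -1 (f = 2 - 1*3 = 2 - 3 = -1)
R(j, v) = 3*v
P(T) = (3 + T)/(6 + T) (P(T) = (T + (0 - 1*(-3)))/(T + 3*2) = (T + (0 + 3))/(T + 6) = (T + 3)/(6 + T) = (3 + T)/(6 + T))
d(C, G) = -G/3 + C/3 (d(C, G) = -(-C + G)/3 = -(G - C)/3 = -G/3 + C/3)
(d(P(4), 12) - 35) - 331 = ((-⅓*12 + ((3 + 4)/(6 + 4))/3) - 35) - 331 = ((-4 + (7/10)/3) - 35) - 331 = ((-4 + ((⅒)*7)/3) - 35) - 331 = ((-4 + (⅓)*(7/10)) - 35) - 331 = ((-4 + 7/30) - 35) - 331 = (-113/30 - 35) - 331 = -1163/30 - 331 = -11093/30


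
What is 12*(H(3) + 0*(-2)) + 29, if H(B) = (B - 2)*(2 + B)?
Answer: 89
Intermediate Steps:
H(B) = (-2 + B)*(2 + B)
12*(H(3) + 0*(-2)) + 29 = 12*((-4 + 3²) + 0*(-2)) + 29 = 12*((-4 + 9) + 0) + 29 = 12*(5 + 0) + 29 = 12*5 + 29 = 60 + 29 = 89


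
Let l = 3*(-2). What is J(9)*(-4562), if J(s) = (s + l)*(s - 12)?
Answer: 41058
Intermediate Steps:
l = -6
J(s) = (-12 + s)*(-6 + s) (J(s) = (s - 6)*(s - 12) = (-6 + s)*(-12 + s) = (-12 + s)*(-6 + s))
J(9)*(-4562) = (72 + 9**2 - 18*9)*(-4562) = (72 + 81 - 162)*(-4562) = -9*(-4562) = 41058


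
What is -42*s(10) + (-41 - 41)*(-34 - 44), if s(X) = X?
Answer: 5976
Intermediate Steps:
-42*s(10) + (-41 - 41)*(-34 - 44) = -42*10 + (-41 - 41)*(-34 - 44) = -420 - 82*(-78) = -420 + 6396 = 5976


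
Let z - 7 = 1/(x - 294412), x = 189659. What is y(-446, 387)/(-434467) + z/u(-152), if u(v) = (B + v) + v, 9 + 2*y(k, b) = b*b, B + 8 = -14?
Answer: -130713387715/674400966283 ≈ -0.19382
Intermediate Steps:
B = -22 (B = -8 - 14 = -22)
y(k, b) = -9/2 + b²/2 (y(k, b) = -9/2 + (b*b)/2 = -9/2 + b²/2)
z = 733270/104753 (z = 7 + 1/(189659 - 294412) = 7 + 1/(-104753) = 7 - 1/104753 = 733270/104753 ≈ 7.0000)
u(v) = -22 + 2*v (u(v) = (-22 + v) + v = -22 + 2*v)
y(-446, 387)/(-434467) + z/u(-152) = (-9/2 + (½)*387²)/(-434467) + 733270/(104753*(-22 + 2*(-152))) = (-9/2 + (½)*149769)*(-1/434467) + 733270/(104753*(-22 - 304)) = (-9/2 + 149769/2)*(-1/434467) + (733270/104753)/(-326) = 74880*(-1/434467) + (733270/104753)*(-1/326) = -74880/434467 - 366635/17074739 = -130713387715/674400966283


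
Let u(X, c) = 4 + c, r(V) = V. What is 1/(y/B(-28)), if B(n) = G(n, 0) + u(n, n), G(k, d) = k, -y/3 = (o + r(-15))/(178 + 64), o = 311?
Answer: 1573/111 ≈ 14.171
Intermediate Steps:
y = -444/121 (y = -3*(311 - 15)/(178 + 64) = -888/242 = -3*148/121 = -444/121 ≈ -3.6694)
B(n) = 4 + 2*n (B(n) = n + (4 + n) = 4 + 2*n)
1/(y/B(-28)) = 1/(-444/(121*(4 + 2*(-28)))) = 1/(-444/(121*(4 - 56))) = 1/(-444/121/(-52)) = 1/(-444/121*(-1/52)) = 1/(111/1573) = 1573/111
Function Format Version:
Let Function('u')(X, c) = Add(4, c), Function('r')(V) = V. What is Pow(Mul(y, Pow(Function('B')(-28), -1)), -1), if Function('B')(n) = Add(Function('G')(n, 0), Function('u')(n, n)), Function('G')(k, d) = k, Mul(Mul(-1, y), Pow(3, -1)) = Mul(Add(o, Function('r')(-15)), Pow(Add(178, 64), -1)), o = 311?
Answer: Rational(1573, 111) ≈ 14.171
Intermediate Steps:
y = Rational(-444, 121) (y = Mul(-3, Mul(Add(311, -15), Pow(Add(178, 64), -1))) = Mul(-3, Mul(296, Pow(242, -1))) = Mul(-3, Mul(296, Rational(1, 242))) = Mul(-3, Rational(148, 121)) = Rational(-444, 121) ≈ -3.6694)
Function('B')(n) = Add(4, Mul(2, n)) (Function('B')(n) = Add(n, Add(4, n)) = Add(4, Mul(2, n)))
Pow(Mul(y, Pow(Function('B')(-28), -1)), -1) = Pow(Mul(Rational(-444, 121), Pow(Add(4, Mul(2, -28)), -1)), -1) = Pow(Mul(Rational(-444, 121), Pow(Add(4, -56), -1)), -1) = Pow(Mul(Rational(-444, 121), Pow(-52, -1)), -1) = Pow(Mul(Rational(-444, 121), Rational(-1, 52)), -1) = Pow(Rational(111, 1573), -1) = Rational(1573, 111)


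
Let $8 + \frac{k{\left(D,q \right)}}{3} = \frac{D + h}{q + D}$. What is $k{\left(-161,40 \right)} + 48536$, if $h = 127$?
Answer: $\frac{5870054}{121} \approx 48513.0$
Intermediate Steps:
$k{\left(D,q \right)} = -24 + \frac{3 \left(127 + D\right)}{D + q}$ ($k{\left(D,q \right)} = -24 + 3 \frac{D + 127}{q + D} = -24 + 3 \frac{127 + D}{D + q} = -24 + \frac{3 \left(127 + D\right)}{D + q}$)
$k{\left(-161,40 \right)} + 48536 = \frac{3 \left(127 - 320 - -1127\right)}{-161 + 40} + 48536 = \frac{3 \left(127 - 320 + 1127\right)}{-121} + 48536 = 3 \left(- \frac{1}{121}\right) 934 + 48536 = - \frac{2802}{121} + 48536 = \frac{5870054}{121}$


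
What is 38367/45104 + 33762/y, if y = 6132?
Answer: 146505641/23048144 ≈ 6.3565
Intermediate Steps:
38367/45104 + 33762/y = 38367/45104 + 33762/6132 = 38367*(1/45104) + 33762*(1/6132) = 38367/45104 + 5627/1022 = 146505641/23048144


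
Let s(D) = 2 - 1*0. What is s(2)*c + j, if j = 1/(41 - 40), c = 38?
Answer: 77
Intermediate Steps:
s(D) = 2 (s(D) = 2 + 0 = 2)
j = 1 (j = 1/1 = 1)
s(2)*c + j = 2*38 + 1 = 76 + 1 = 77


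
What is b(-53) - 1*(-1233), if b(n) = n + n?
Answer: 1127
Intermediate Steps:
b(n) = 2*n
b(-53) - 1*(-1233) = 2*(-53) - 1*(-1233) = -106 + 1233 = 1127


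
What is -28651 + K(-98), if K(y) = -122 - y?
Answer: -28675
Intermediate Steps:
-28651 + K(-98) = -28651 + (-122 - 1*(-98)) = -28651 + (-122 + 98) = -28651 - 24 = -28675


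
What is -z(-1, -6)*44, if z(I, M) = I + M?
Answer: 308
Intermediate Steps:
-z(-1, -6)*44 = -(-1 - 6)*44 = -1*(-7)*44 = 7*44 = 308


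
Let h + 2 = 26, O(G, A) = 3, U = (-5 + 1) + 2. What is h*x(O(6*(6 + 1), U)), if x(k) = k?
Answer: 72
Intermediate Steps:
U = -2 (U = -4 + 2 = -2)
h = 24 (h = -2 + 26 = 24)
h*x(O(6*(6 + 1), U)) = 24*3 = 72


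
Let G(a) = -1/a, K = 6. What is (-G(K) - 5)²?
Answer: 841/36 ≈ 23.361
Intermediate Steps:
(-G(K) - 5)² = (-(-1)/6 - 5)² = (-1*(-⅙) - 5)² = (⅙ - 5)² = (-29/6)² = 841/36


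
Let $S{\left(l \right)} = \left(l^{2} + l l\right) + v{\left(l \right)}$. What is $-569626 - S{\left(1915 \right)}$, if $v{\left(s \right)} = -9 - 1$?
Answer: $-7904066$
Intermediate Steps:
$v{\left(s \right)} = -10$ ($v{\left(s \right)} = -9 - 1 = -10$)
$S{\left(l \right)} = -10 + 2 l^{2}$ ($S{\left(l \right)} = \left(l^{2} + l l\right) - 10 = \left(l^{2} + l^{2}\right) - 10 = 2 l^{2} - 10 = -10 + 2 l^{2}$)
$-569626 - S{\left(1915 \right)} = -569626 - \left(-10 + 2 \cdot 1915^{2}\right) = -569626 - \left(-10 + 2 \cdot 3667225\right) = -569626 - \left(-10 + 7334450\right) = -569626 - 7334440 = -7904066$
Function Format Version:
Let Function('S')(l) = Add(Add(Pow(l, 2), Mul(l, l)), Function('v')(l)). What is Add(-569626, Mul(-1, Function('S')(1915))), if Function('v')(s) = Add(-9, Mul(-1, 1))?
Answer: -7904066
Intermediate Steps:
Function('v')(s) = -10 (Function('v')(s) = Add(-9, -1) = -10)
Function('S')(l) = Add(-10, Mul(2, Pow(l, 2))) (Function('S')(l) = Add(Add(Pow(l, 2), Mul(l, l)), -10) = Add(Add(Pow(l, 2), Pow(l, 2)), -10) = Add(Mul(2, Pow(l, 2)), -10) = Add(-10, Mul(2, Pow(l, 2))))
Add(-569626, Mul(-1, Function('S')(1915))) = Add(-569626, Mul(-1, Add(-10, Mul(2, Pow(1915, 2))))) = Add(-569626, Mul(-1, Add(-10, Mul(2, 3667225)))) = Add(-569626, Mul(-1, Add(-10, 7334450))) = Add(-569626, Mul(-1, 7334440)) = Add(-569626, -7334440) = -7904066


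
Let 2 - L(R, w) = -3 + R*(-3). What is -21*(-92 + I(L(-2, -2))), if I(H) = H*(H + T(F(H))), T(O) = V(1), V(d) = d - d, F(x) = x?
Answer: 1911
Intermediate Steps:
L(R, w) = 5 + 3*R (L(R, w) = 2 - (-3 + R*(-3)) = 2 - (-3 - 3*R) = 2 + (3 + 3*R) = 5 + 3*R)
V(d) = 0
T(O) = 0
I(H) = H² (I(H) = H*(H + 0) = H*H = H²)
-21*(-92 + I(L(-2, -2))) = -21*(-92 + (5 + 3*(-2))²) = -21*(-92 + (5 - 6)²) = -21*(-92 + (-1)²) = -21*(-92 + 1) = -21*(-91) = 1911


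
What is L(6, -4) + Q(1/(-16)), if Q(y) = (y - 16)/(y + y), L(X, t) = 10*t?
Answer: 177/2 ≈ 88.500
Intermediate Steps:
Q(y) = (-16 + y)/(2*y) (Q(y) = (-16 + y)/((2*y)) = (-16 + y)*(1/(2*y)) = (-16 + y)/(2*y))
L(6, -4) + Q(1/(-16)) = 10*(-4) + (-16 + 1/(-16))/(2*(1/(-16))) = -40 + (-16 - 1/16)/(2*(-1/16)) = -40 + (½)*(-16)*(-257/16) = -40 + 257/2 = 177/2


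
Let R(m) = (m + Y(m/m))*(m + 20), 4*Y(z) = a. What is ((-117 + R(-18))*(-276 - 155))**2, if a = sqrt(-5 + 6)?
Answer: 17280417025/4 ≈ 4.3201e+9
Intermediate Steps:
a = 1 (a = sqrt(1) = 1)
Y(z) = 1/4 (Y(z) = (1/4)*1 = 1/4)
R(m) = (20 + m)*(1/4 + m) (R(m) = (m + 1/4)*(m + 20) = (1/4 + m)*(20 + m) = (20 + m)*(1/4 + m))
((-117 + R(-18))*(-276 - 155))**2 = ((-117 + (5 + (-18)**2 + (81/4)*(-18)))*(-276 - 155))**2 = ((-117 + (5 + 324 - 729/2))*(-431))**2 = ((-117 - 71/2)*(-431))**2 = (-305/2*(-431))**2 = (131455/2)**2 = 17280417025/4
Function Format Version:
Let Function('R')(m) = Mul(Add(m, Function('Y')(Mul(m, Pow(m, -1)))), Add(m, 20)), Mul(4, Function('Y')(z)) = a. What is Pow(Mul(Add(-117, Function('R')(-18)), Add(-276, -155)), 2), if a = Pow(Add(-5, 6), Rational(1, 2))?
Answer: Rational(17280417025, 4) ≈ 4.3201e+9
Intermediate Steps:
a = 1 (a = Pow(1, Rational(1, 2)) = 1)
Function('Y')(z) = Rational(1, 4) (Function('Y')(z) = Mul(Rational(1, 4), 1) = Rational(1, 4))
Function('R')(m) = Mul(Add(20, m), Add(Rational(1, 4), m)) (Function('R')(m) = Mul(Add(m, Rational(1, 4)), Add(m, 20)) = Mul(Add(Rational(1, 4), m), Add(20, m)) = Mul(Add(20, m), Add(Rational(1, 4), m)))
Pow(Mul(Add(-117, Function('R')(-18)), Add(-276, -155)), 2) = Pow(Mul(Add(-117, Add(5, Pow(-18, 2), Mul(Rational(81, 4), -18))), Add(-276, -155)), 2) = Pow(Mul(Add(-117, Add(5, 324, Rational(-729, 2))), -431), 2) = Pow(Mul(Add(-117, Rational(-71, 2)), -431), 2) = Pow(Mul(Rational(-305, 2), -431), 2) = Pow(Rational(131455, 2), 2) = Rational(17280417025, 4)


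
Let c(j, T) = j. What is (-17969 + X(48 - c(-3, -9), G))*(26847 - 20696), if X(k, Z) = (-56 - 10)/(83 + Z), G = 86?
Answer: -18679522877/169 ≈ -1.1053e+8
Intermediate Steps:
X(k, Z) = -66/(83 + Z)
(-17969 + X(48 - c(-3, -9), G))*(26847 - 20696) = (-17969 - 66/(83 + 86))*(26847 - 20696) = (-17969 - 66/169)*6151 = -3036827/169*6151 = -18679522877/169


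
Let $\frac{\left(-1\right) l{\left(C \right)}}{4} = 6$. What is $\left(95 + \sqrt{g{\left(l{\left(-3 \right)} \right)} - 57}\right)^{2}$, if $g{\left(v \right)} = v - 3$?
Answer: $8941 + 380 i \sqrt{21} \approx 8941.0 + 1741.4 i$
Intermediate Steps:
$l{\left(C \right)} = -24$ ($l{\left(C \right)} = \left(-4\right) 6 = -24$)
$g{\left(v \right)} = -3 + v$
$\left(95 + \sqrt{g{\left(l{\left(-3 \right)} \right)} - 57}\right)^{2} = \left(95 + \sqrt{\left(-3 - 24\right) - 57}\right)^{2} = \left(95 + \sqrt{-27 - 57}\right)^{2} = \left(95 + \sqrt{-84}\right)^{2} = \left(95 + 2 i \sqrt{21}\right)^{2}$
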